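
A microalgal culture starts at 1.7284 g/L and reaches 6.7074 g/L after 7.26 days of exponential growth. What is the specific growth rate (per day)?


mu = ln(X2/X1) / dt
= ln(6.7074/1.7284) / 7.26
= 0.1868 per day

0.1868 per day


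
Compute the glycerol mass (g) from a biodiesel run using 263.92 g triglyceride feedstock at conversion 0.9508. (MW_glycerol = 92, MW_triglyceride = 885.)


glycerol = oil * conv * (92/885)
= 263.92 * 0.9508 * 92 / 885
= 26.0859 g

26.0859 g


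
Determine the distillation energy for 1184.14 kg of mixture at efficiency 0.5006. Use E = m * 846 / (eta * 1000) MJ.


E = m * 846 / (eta * 1000)
= 1184.14 * 846 / (0.5006 * 1000)
= 2001.1635 MJ

2001.1635 MJ


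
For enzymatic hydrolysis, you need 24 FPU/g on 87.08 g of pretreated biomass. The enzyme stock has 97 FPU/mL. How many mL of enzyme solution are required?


V = dosage * m_sub / activity
V = 24 * 87.08 / 97
V = 21.5456 mL

21.5456 mL


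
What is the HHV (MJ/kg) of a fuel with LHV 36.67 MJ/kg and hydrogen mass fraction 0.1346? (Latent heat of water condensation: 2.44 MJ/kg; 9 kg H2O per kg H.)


HHV = LHV + H_frac * 9 * 2.44
= 36.67 + 0.1346 * 9 * 2.44
= 39.6258 MJ/kg

39.6258 MJ/kg


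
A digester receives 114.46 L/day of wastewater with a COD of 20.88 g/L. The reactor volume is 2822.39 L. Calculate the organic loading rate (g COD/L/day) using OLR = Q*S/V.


OLR = Q * S / V
= 114.46 * 20.88 / 2822.39
= 0.8468 g/L/day

0.8468 g/L/day


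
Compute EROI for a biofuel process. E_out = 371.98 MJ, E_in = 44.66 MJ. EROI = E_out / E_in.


EROI = E_out / E_in
= 371.98 / 44.66
= 8.3292

8.3292


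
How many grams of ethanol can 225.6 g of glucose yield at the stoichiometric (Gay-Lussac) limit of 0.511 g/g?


Theoretical ethanol yield: m_EtOH = 0.511 * m_glucose
m_EtOH = 0.511 * 225.6 = 115.2816 g

115.2816 g


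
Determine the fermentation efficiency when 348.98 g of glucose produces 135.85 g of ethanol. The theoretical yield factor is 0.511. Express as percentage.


Fermentation efficiency = (actual / (0.511 * glucose)) * 100
= (135.85 / (0.511 * 348.98)) * 100
= 76.1795%

76.1795%


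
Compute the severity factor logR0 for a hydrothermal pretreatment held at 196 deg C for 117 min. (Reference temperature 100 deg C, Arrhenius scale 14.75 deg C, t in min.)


logR0 = log10(t * exp((T - 100) / 14.75))
= log10(117 * exp((196 - 100) / 14.75))
= 4.8948

4.8948


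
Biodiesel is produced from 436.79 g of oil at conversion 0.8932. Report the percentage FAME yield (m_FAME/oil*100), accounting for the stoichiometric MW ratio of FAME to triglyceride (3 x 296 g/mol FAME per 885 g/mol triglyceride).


m_FAME = oil * conv * (3 * 296 / 885) = oil * conv * (888/885)
= 436.79 * 0.8932 * 888 / 885
= 391.4633 g
Y = m_FAME / oil * 100 = conv * (888/885) * 100
= 0.8932 * 888 / 885 * 100
= 89.62%

89.62%


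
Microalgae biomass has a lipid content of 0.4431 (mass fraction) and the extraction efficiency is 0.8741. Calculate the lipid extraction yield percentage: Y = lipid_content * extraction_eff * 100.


Y = lipid_content * extraction_eff * 100
= 0.4431 * 0.8741 * 100
= 38.7314%

38.7314%


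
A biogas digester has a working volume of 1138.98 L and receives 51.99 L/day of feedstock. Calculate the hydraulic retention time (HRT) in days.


HRT = V / Q
= 1138.98 / 51.99
= 21.9077 days

21.9077 days


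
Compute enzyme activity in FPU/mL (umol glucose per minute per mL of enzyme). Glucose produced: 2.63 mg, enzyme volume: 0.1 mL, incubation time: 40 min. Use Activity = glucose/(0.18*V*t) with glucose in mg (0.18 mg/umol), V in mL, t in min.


Activity = glucose_mg / (0.18 mg/umol * V_mL * t_min)
= 2.63 / (0.18 * 0.1 * 40)
= 3.6528 FPU/mL

3.6528 FPU/mL


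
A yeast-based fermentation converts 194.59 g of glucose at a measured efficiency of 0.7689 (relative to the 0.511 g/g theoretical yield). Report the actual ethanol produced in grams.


Actual ethanol: m = 0.511 * 194.59 * 0.7689
m = 76.4559 g

76.4559 g


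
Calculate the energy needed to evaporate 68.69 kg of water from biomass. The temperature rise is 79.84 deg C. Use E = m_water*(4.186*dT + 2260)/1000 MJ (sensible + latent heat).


E = m_water * (4.186 * dT + 2260) / 1000
= 68.69 * (4.186 * 79.84 + 2260) / 1000
= 178.1963 MJ

178.1963 MJ


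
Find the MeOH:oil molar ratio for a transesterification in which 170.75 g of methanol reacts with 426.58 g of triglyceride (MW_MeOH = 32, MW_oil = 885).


Molar ratio = n_MeOH / n_oil = (MeOH/32) / (oil/885) = (MeOH * 885) / (32 * oil)
= (170.75 * 885) / (32 * 426.58)
= 11.0702

11.0702


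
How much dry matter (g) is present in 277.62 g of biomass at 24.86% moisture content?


Wd = Ww * (1 - MC/100)
= 277.62 * (1 - 24.86/100)
= 208.6037 g

208.6037 g


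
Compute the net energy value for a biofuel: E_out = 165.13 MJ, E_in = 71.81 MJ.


NEV = E_out - E_in
= 165.13 - 71.81
= 93.3200 MJ

93.3200 MJ


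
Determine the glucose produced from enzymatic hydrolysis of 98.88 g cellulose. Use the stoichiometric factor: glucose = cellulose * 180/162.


glucose = cellulose * 180/162
= 98.88 * 180/162
= 109.8667 g

109.8667 g


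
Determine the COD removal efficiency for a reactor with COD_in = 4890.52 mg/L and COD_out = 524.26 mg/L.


eta = (COD_in - COD_out) / COD_in * 100
= (4890.52 - 524.26) / 4890.52 * 100
= 89.2801%

89.2801%


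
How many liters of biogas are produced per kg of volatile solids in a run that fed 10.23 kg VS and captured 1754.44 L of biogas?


Y = V / VS
= 1754.44 / 10.23
= 171.4995 L/kg VS

171.4995 L/kg VS


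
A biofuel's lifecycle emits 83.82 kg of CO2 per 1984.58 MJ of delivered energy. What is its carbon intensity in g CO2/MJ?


CI = CO2 * 1000 / E
= 83.82 * 1000 / 1984.58
= 42.2356 g CO2/MJ

42.2356 g CO2/MJ


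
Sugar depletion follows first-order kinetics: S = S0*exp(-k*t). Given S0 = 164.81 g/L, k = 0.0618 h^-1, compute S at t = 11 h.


S = S0 * exp(-k * t)
S = 164.81 * exp(-0.0618 * 11)
S = 83.5122 g/L

83.5122 g/L


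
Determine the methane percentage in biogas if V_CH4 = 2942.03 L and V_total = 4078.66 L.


CH4% = V_CH4 / V_total * 100
= 2942.03 / 4078.66 * 100
= 72.1323%

72.1323%


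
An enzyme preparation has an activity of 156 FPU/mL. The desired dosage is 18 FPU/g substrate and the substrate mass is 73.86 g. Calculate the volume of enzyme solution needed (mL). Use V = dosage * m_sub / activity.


V = dosage * m_sub / activity
V = 18 * 73.86 / 156
V = 8.5223 mL

8.5223 mL


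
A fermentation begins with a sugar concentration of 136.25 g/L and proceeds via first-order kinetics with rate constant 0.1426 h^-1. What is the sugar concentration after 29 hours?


S = S0 * exp(-k * t)
S = 136.25 * exp(-0.1426 * 29)
S = 2.1795 g/L

2.1795 g/L


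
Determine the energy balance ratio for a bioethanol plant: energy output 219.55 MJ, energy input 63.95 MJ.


EROI = E_out / E_in
= 219.55 / 63.95
= 3.4332

3.4332


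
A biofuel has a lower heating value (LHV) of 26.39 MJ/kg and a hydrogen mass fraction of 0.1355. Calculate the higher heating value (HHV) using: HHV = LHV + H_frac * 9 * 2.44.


HHV = LHV + H_frac * 9 * 2.44
= 26.39 + 0.1355 * 9 * 2.44
= 29.3656 MJ/kg

29.3656 MJ/kg


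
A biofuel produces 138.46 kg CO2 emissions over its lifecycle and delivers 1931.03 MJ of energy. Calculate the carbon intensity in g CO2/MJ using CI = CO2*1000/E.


CI = CO2 * 1000 / E
= 138.46 * 1000 / 1931.03
= 71.7027 g CO2/MJ

71.7027 g CO2/MJ


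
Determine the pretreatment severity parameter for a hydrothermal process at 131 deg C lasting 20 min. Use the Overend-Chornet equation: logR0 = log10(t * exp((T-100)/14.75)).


logR0 = log10(t * exp((T - 100) / 14.75))
= log10(20 * exp((131 - 100) / 14.75))
= 2.2138

2.2138


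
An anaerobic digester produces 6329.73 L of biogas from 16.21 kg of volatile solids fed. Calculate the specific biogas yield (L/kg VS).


Y = V / VS
= 6329.73 / 16.21
= 390.4830 L/kg VS

390.4830 L/kg VS


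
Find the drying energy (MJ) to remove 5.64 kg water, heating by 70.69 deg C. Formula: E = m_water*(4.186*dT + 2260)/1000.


E = m_water * (4.186 * dT + 2260) / 1000
= 5.64 * (4.186 * 70.69 + 2260) / 1000
= 14.4153 MJ

14.4153 MJ


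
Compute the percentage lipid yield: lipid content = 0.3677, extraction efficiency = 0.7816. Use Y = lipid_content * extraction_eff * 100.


Y = lipid_content * extraction_eff * 100
= 0.3677 * 0.7816 * 100
= 28.7394%

28.7394%


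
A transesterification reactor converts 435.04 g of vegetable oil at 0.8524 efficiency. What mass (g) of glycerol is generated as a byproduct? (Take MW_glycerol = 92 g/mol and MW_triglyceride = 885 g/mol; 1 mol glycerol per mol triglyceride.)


glycerol = oil * conv * (92/885)
= 435.04 * 0.8524 * 92 / 885
= 38.5494 g

38.5494 g


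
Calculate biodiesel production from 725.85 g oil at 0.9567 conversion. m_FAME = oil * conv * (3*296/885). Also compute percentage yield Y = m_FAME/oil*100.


m_FAME = oil * conv * (3 * 296 / 885) = oil * conv * (888/885)
= 725.85 * 0.9567 * 888 / 885
= 696.7747 g
Y = m_FAME / oil * 100 = conv * (888/885) * 100
= 0.9567 * 888 / 885 * 100
= 95.99%

696.7747 g FAME; Y = 95.99%


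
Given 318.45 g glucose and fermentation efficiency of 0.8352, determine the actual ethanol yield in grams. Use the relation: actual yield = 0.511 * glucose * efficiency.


Actual ethanol: m = 0.511 * 318.45 * 0.8352
m = 135.9104 g

135.9104 g


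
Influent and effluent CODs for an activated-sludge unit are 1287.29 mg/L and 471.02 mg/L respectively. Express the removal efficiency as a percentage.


eta = (COD_in - COD_out) / COD_in * 100
= (1287.29 - 471.02) / 1287.29 * 100
= 63.4100%

63.4100%


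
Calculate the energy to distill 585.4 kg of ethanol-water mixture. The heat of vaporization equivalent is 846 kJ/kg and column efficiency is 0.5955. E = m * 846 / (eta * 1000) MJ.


E = m * 846 / (eta * 1000)
= 585.4 * 846 / (0.5955 * 1000)
= 831.6514 MJ

831.6514 MJ


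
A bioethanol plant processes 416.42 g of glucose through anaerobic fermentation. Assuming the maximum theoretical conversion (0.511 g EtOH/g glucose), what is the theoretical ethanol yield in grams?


Theoretical ethanol yield: m_EtOH = 0.511 * m_glucose
m_EtOH = 0.511 * 416.42 = 212.7906 g

212.7906 g


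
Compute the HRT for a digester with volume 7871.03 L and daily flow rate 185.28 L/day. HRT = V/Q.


HRT = V / Q
= 7871.03 / 185.28
= 42.4818 days

42.4818 days


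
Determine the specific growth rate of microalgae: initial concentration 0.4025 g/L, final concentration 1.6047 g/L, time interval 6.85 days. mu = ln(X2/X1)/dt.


mu = ln(X2/X1) / dt
= ln(1.6047/0.4025) / 6.85
= 0.2019 per day

0.2019 per day


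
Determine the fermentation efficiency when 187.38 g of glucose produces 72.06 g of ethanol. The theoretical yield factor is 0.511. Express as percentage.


Fermentation efficiency = (actual / (0.511 * glucose)) * 100
= (72.06 / (0.511 * 187.38)) * 100
= 75.2576%

75.2576%


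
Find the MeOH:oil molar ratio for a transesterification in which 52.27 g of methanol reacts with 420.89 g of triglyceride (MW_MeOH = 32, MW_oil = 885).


Molar ratio = n_MeOH / n_oil = (MeOH/32) / (oil/885) = (MeOH * 885) / (32 * oil)
= (52.27 * 885) / (32 * 420.89)
= 3.4346

3.4346


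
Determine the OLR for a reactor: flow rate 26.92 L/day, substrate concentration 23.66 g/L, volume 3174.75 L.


OLR = Q * S / V
= 26.92 * 23.66 / 3174.75
= 0.2006 g/L/day

0.2006 g/L/day


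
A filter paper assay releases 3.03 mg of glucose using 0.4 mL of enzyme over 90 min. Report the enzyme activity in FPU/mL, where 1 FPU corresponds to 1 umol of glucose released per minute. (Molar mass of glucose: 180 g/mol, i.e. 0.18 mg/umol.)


Activity = glucose_mg / (0.18 mg/umol * V_mL * t_min)
= 3.03 / (0.18 * 0.4 * 90)
= 0.4676 FPU/mL

0.4676 FPU/mL


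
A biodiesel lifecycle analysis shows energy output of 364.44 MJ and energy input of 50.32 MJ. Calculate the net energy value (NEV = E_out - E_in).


NEV = E_out - E_in
= 364.44 - 50.32
= 314.1200 MJ

314.1200 MJ


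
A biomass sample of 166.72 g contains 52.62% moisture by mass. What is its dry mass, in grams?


Wd = Ww * (1 - MC/100)
= 166.72 * (1 - 52.62/100)
= 78.9919 g

78.9919 g


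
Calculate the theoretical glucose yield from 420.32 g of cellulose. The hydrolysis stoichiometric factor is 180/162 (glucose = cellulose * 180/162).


glucose = cellulose * 180/162
= 420.32 * 180/162
= 467.0222 g

467.0222 g


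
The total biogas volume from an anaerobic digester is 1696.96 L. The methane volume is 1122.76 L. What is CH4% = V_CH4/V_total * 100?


CH4% = V_CH4 / V_total * 100
= 1122.76 / 1696.96 * 100
= 66.1630%

66.1630%


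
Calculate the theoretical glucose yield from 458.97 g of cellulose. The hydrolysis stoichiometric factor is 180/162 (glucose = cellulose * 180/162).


glucose = cellulose * 180/162
= 458.97 * 180/162
= 509.9667 g

509.9667 g


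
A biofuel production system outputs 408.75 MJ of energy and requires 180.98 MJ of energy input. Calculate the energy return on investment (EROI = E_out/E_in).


EROI = E_out / E_in
= 408.75 / 180.98
= 2.2585

2.2585


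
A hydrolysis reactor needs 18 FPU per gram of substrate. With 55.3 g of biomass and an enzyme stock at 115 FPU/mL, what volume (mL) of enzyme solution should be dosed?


V = dosage * m_sub / activity
V = 18 * 55.3 / 115
V = 8.6557 mL

8.6557 mL


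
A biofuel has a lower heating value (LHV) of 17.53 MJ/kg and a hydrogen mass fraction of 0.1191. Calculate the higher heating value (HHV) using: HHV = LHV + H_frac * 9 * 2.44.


HHV = LHV + H_frac * 9 * 2.44
= 17.53 + 0.1191 * 9 * 2.44
= 20.1454 MJ/kg

20.1454 MJ/kg


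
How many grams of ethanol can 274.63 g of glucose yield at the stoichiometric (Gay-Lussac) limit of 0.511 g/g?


Theoretical ethanol yield: m_EtOH = 0.511 * m_glucose
m_EtOH = 0.511 * 274.63 = 140.3359 g

140.3359 g


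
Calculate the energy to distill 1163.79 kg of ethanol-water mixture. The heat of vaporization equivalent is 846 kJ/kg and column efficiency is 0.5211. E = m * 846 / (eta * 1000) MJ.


E = m * 846 / (eta * 1000)
= 1163.79 * 846 / (0.5211 * 1000)
= 1889.4000 MJ

1889.4000 MJ


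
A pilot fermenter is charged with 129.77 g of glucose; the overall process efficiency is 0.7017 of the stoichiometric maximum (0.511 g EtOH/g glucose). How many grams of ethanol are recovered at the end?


Actual ethanol: m = 0.511 * 129.77 * 0.7017
m = 46.5315 g

46.5315 g


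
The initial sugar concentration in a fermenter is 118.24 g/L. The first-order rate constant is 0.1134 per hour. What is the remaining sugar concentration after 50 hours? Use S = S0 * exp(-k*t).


S = S0 * exp(-k * t)
S = 118.24 * exp(-0.1134 * 50)
S = 0.4077 g/L

0.4077 g/L


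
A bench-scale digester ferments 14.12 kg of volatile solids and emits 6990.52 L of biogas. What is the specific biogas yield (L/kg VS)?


Y = V / VS
= 6990.52 / 14.12
= 495.0793 L/kg VS

495.0793 L/kg VS


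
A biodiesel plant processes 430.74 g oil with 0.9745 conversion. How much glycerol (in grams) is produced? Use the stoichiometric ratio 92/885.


glycerol = oil * conv * (92/885)
= 430.74 * 0.9745 * 92 / 885
= 43.6357 g

43.6357 g


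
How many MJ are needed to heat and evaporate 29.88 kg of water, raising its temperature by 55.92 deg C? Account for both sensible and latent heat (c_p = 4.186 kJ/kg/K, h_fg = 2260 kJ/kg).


E = m_water * (4.186 * dT + 2260) / 1000
= 29.88 * (4.186 * 55.92 + 2260) / 1000
= 74.5231 MJ

74.5231 MJ


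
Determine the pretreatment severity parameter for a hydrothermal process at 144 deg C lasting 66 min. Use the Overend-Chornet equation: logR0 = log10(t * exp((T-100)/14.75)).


logR0 = log10(t * exp((T - 100) / 14.75))
= log10(66 * exp((144 - 100) / 14.75))
= 3.1151

3.1151


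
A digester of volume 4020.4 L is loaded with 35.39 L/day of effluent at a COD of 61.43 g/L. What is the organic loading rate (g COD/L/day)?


OLR = Q * S / V
= 35.39 * 61.43 / 4020.4
= 0.5407 g/L/day

0.5407 g/L/day


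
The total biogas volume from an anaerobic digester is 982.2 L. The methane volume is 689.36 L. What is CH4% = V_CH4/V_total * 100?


CH4% = V_CH4 / V_total * 100
= 689.36 / 982.2 * 100
= 70.1853%

70.1853%


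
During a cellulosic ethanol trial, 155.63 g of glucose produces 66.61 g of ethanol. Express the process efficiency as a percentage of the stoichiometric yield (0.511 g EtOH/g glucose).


Fermentation efficiency = (actual / (0.511 * glucose)) * 100
= (66.61 / (0.511 * 155.63)) * 100
= 83.7578%

83.7578%


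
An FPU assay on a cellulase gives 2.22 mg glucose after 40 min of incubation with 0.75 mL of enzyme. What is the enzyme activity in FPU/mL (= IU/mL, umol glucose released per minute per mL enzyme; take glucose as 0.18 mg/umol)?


Activity = glucose_mg / (0.18 mg/umol * V_mL * t_min)
= 2.22 / (0.18 * 0.75 * 40)
= 0.4111 FPU/mL

0.4111 FPU/mL


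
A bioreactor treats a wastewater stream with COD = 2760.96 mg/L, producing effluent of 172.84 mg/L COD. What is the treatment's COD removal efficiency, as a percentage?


eta = (COD_in - COD_out) / COD_in * 100
= (2760.96 - 172.84) / 2760.96 * 100
= 93.7399%

93.7399%


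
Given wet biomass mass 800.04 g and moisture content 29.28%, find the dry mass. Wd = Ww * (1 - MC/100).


Wd = Ww * (1 - MC/100)
= 800.04 * (1 - 29.28/100)
= 565.7883 g

565.7883 g


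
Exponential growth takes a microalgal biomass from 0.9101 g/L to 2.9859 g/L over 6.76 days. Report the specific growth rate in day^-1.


mu = ln(X2/X1) / dt
= ln(2.9859/0.9101) / 6.76
= 0.1758 per day

0.1758 per day


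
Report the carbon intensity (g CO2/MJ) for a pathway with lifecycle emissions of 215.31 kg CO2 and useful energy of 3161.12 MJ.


CI = CO2 * 1000 / E
= 215.31 * 1000 / 3161.12
= 68.1119 g CO2/MJ

68.1119 g CO2/MJ


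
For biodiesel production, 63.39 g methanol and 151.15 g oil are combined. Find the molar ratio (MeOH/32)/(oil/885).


Molar ratio = n_MeOH / n_oil = (MeOH/32) / (oil/885) = (MeOH * 885) / (32 * oil)
= (63.39 * 885) / (32 * 151.15)
= 11.5986

11.5986


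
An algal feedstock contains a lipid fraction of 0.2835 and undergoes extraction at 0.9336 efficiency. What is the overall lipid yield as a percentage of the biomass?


Y = lipid_content * extraction_eff * 100
= 0.2835 * 0.9336 * 100
= 26.4676%

26.4676%


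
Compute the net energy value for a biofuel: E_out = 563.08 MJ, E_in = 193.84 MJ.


NEV = E_out - E_in
= 563.08 - 193.84
= 369.2400 MJ

369.2400 MJ


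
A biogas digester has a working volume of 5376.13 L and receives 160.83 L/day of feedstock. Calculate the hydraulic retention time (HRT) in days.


HRT = V / Q
= 5376.13 / 160.83
= 33.4274 days

33.4274 days


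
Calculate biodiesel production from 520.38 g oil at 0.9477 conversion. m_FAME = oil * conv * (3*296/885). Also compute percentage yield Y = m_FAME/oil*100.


m_FAME = oil * conv * (3 * 296 / 885) = oil * conv * (888/885)
= 520.38 * 0.9477 * 888 / 885
= 494.8359 g
Y = m_FAME / oil * 100 = conv * (888/885) * 100
= 0.9477 * 888 / 885 * 100
= 95.09%

494.8359 g FAME; Y = 95.09%


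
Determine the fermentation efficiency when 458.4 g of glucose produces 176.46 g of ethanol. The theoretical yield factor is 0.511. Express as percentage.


Fermentation efficiency = (actual / (0.511 * glucose)) * 100
= (176.46 / (0.511 * 458.4)) * 100
= 75.3322%

75.3322%


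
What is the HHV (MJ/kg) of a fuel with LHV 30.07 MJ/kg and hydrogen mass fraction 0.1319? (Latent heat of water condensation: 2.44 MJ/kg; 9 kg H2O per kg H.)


HHV = LHV + H_frac * 9 * 2.44
= 30.07 + 0.1319 * 9 * 2.44
= 32.9665 MJ/kg

32.9665 MJ/kg


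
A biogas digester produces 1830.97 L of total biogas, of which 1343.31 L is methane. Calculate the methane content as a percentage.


CH4% = V_CH4 / V_total * 100
= 1343.31 / 1830.97 * 100
= 73.3660%

73.3660%


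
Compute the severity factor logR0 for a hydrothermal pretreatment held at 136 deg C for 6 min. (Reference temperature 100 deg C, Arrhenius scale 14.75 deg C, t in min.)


logR0 = log10(t * exp((T - 100) / 14.75))
= log10(6 * exp((136 - 100) / 14.75))
= 1.8381

1.8381


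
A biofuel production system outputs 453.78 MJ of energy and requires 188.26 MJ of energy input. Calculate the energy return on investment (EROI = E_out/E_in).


EROI = E_out / E_in
= 453.78 / 188.26
= 2.4104

2.4104


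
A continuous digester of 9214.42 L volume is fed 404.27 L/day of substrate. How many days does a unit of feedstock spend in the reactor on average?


HRT = V / Q
= 9214.42 / 404.27
= 22.7927 days

22.7927 days


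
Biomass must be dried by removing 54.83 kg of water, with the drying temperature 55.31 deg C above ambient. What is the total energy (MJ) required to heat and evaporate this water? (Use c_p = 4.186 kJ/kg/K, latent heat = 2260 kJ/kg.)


E = m_water * (4.186 * dT + 2260) / 1000
= 54.83 * (4.186 * 55.31 + 2260) / 1000
= 136.6105 MJ

136.6105 MJ


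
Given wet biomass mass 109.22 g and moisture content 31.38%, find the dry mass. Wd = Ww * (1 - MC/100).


Wd = Ww * (1 - MC/100)
= 109.22 * (1 - 31.38/100)
= 74.9468 g

74.9468 g


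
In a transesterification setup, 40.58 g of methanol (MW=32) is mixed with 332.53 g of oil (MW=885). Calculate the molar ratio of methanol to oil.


Molar ratio = n_MeOH / n_oil = (MeOH/32) / (oil/885) = (MeOH * 885) / (32 * oil)
= (40.58 * 885) / (32 * 332.53)
= 3.3750

3.3750


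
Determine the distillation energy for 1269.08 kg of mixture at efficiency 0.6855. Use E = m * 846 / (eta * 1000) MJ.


E = m * 846 / (eta * 1000)
= 1269.08 * 846 / (0.6855 * 1000)
= 1566.2169 MJ

1566.2169 MJ


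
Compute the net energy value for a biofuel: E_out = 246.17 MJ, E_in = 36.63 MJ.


NEV = E_out - E_in
= 246.17 - 36.63
= 209.5400 MJ

209.5400 MJ


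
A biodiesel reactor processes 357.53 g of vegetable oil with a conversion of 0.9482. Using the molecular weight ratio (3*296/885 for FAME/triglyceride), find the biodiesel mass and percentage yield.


m_FAME = oil * conv * (3 * 296 / 885) = oil * conv * (888/885)
= 357.53 * 0.9482 * 888 / 885
= 340.1591 g
Y = m_FAME / oil * 100 = conv * (888/885) * 100
= 0.9482 * 888 / 885 * 100
= 95.14%

340.1591 g FAME; Y = 95.14%


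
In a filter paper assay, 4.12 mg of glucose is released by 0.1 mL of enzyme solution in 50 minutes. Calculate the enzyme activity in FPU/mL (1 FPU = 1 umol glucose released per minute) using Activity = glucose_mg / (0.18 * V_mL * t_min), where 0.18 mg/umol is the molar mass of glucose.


Activity = glucose_mg / (0.18 mg/umol * V_mL * t_min)
= 4.12 / (0.18 * 0.1 * 50)
= 4.5778 FPU/mL

4.5778 FPU/mL


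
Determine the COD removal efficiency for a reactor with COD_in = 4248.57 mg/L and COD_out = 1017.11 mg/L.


eta = (COD_in - COD_out) / COD_in * 100
= (4248.57 - 1017.11) / 4248.57 * 100
= 76.0599%

76.0599%


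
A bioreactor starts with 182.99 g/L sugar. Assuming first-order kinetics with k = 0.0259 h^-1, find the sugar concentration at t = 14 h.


S = S0 * exp(-k * t)
S = 182.99 * exp(-0.0259 * 14)
S = 127.3363 g/L

127.3363 g/L


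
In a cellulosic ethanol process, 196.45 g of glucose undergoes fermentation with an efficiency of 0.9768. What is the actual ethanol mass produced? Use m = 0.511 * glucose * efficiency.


Actual ethanol: m = 0.511 * 196.45 * 0.9768
m = 98.0570 g

98.0570 g


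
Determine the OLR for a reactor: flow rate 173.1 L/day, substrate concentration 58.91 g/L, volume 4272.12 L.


OLR = Q * S / V
= 173.1 * 58.91 / 4272.12
= 2.3869 g/L/day

2.3869 g/L/day


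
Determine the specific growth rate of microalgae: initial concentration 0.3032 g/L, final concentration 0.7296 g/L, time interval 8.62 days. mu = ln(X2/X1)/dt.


mu = ln(X2/X1) / dt
= ln(0.7296/0.3032) / 8.62
= 0.1019 per day

0.1019 per day


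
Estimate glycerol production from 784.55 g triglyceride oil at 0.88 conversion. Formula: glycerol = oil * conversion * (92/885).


glycerol = oil * conv * (92/885)
= 784.55 * 0.88 * 92 / 885
= 71.7708 g

71.7708 g


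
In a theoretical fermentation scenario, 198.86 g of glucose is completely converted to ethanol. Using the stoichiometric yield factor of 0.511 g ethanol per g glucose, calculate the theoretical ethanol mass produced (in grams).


Theoretical ethanol yield: m_EtOH = 0.511 * m_glucose
m_EtOH = 0.511 * 198.86 = 101.6175 g

101.6175 g


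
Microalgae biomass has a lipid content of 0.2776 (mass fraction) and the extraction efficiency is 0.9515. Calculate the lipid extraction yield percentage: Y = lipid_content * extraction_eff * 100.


Y = lipid_content * extraction_eff * 100
= 0.2776 * 0.9515 * 100
= 26.4136%

26.4136%


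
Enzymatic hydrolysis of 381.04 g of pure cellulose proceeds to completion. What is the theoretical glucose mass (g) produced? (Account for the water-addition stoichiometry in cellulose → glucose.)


glucose = cellulose * 180/162
= 381.04 * 180/162
= 423.3778 g

423.3778 g


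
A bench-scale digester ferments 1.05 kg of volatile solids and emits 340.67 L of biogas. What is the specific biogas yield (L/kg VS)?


Y = V / VS
= 340.67 / 1.05
= 324.4476 L/kg VS

324.4476 L/kg VS


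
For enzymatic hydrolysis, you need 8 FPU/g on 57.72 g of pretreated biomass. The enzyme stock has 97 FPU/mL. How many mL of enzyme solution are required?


V = dosage * m_sub / activity
V = 8 * 57.72 / 97
V = 4.7604 mL

4.7604 mL


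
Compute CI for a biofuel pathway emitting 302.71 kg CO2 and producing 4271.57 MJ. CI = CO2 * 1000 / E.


CI = CO2 * 1000 / E
= 302.71 * 1000 / 4271.57
= 70.8662 g CO2/MJ

70.8662 g CO2/MJ


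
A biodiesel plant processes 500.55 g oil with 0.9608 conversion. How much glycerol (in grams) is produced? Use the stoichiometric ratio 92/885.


glycerol = oil * conv * (92/885)
= 500.55 * 0.9608 * 92 / 885
= 49.9948 g

49.9948 g


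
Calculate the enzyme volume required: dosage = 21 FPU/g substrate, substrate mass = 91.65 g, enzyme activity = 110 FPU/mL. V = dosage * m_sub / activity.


V = dosage * m_sub / activity
V = 21 * 91.65 / 110
V = 17.4968 mL

17.4968 mL


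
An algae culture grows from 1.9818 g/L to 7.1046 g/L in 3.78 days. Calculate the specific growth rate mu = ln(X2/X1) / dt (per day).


mu = ln(X2/X1) / dt
= ln(7.1046/1.9818) / 3.78
= 0.3378 per day

0.3378 per day


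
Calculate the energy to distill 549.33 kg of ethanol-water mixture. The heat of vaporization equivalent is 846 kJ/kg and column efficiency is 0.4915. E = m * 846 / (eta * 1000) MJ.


E = m * 846 / (eta * 1000)
= 549.33 * 846 / (0.4915 * 1000)
= 945.5405 MJ

945.5405 MJ


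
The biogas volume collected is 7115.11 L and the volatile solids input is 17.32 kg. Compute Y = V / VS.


Y = V / VS
= 7115.11 / 17.32
= 410.8031 L/kg VS

410.8031 L/kg VS


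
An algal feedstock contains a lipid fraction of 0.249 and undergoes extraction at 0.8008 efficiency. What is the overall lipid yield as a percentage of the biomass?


Y = lipid_content * extraction_eff * 100
= 0.249 * 0.8008 * 100
= 19.9399%

19.9399%


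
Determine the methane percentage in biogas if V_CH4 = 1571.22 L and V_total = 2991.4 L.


CH4% = V_CH4 / V_total * 100
= 1571.22 / 2991.4 * 100
= 52.5246%

52.5246%


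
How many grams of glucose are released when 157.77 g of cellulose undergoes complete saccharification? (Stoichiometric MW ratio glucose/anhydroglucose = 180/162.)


glucose = cellulose * 180/162
= 157.77 * 180/162
= 175.3000 g

175.3000 g


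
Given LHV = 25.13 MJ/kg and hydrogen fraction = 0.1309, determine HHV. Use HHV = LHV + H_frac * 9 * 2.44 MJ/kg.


HHV = LHV + H_frac * 9 * 2.44
= 25.13 + 0.1309 * 9 * 2.44
= 28.0046 MJ/kg

28.0046 MJ/kg


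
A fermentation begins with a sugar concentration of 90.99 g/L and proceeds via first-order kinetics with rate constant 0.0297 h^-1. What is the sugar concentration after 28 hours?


S = S0 * exp(-k * t)
S = 90.99 * exp(-0.0297 * 28)
S = 39.6127 g/L

39.6127 g/L


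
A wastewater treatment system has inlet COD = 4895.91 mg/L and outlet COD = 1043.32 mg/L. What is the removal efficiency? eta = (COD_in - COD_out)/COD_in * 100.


eta = (COD_in - COD_out) / COD_in * 100
= (4895.91 - 1043.32) / 4895.91 * 100
= 78.6900%

78.6900%


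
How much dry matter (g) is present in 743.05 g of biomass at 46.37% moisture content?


Wd = Ww * (1 - MC/100)
= 743.05 * (1 - 46.37/100)
= 398.4977 g

398.4977 g


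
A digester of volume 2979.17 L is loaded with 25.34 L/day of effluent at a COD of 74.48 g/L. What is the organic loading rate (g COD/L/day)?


OLR = Q * S / V
= 25.34 * 74.48 / 2979.17
= 0.6335 g/L/day

0.6335 g/L/day


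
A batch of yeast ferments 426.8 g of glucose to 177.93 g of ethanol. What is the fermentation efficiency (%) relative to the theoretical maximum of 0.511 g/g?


Fermentation efficiency = (actual / (0.511 * glucose)) * 100
= (177.93 / (0.511 * 426.8)) * 100
= 81.5838%

81.5838%


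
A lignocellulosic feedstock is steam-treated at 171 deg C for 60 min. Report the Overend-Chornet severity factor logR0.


logR0 = log10(t * exp((T - 100) / 14.75))
= log10(60 * exp((171 - 100) / 14.75))
= 3.8687

3.8687


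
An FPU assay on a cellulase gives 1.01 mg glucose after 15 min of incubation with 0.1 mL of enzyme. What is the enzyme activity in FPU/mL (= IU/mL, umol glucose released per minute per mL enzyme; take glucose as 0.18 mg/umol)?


Activity = glucose_mg / (0.18 mg/umol * V_mL * t_min)
= 1.01 / (0.18 * 0.1 * 15)
= 3.7407 FPU/mL

3.7407 FPU/mL


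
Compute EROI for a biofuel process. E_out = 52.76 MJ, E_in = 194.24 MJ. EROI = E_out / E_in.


EROI = E_out / E_in
= 52.76 / 194.24
= 0.2716

0.2716


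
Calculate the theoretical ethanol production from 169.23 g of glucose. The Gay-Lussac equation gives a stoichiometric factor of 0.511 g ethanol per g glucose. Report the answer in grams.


Theoretical ethanol yield: m_EtOH = 0.511 * m_glucose
m_EtOH = 0.511 * 169.23 = 86.4765 g

86.4765 g


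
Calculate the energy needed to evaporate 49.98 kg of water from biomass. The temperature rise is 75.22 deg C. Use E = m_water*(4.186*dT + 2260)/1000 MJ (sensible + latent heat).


E = m_water * (4.186 * dT + 2260) / 1000
= 49.98 * (4.186 * 75.22 + 2260) / 1000
= 128.6920 MJ

128.6920 MJ


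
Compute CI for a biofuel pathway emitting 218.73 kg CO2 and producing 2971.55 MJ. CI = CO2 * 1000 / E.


CI = CO2 * 1000 / E
= 218.73 * 1000 / 2971.55
= 73.6080 g CO2/MJ

73.6080 g CO2/MJ


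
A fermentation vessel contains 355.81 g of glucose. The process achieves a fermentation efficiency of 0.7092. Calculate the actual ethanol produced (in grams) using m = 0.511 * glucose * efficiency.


Actual ethanol: m = 0.511 * 355.81 * 0.7092
m = 128.9460 g

128.9460 g


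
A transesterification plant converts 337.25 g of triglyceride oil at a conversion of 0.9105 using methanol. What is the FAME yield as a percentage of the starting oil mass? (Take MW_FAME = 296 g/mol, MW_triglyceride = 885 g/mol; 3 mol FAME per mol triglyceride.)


m_FAME = oil * conv * (3 * 296 / 885) = oil * conv * (888/885)
= 337.25 * 0.9105 * 888 / 885
= 308.1070 g
Y = m_FAME / oil * 100 = conv * (888/885) * 100
= 0.9105 * 888 / 885 * 100
= 91.36%

91.36%


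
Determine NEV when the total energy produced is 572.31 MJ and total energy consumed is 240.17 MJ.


NEV = E_out - E_in
= 572.31 - 240.17
= 332.1400 MJ

332.1400 MJ


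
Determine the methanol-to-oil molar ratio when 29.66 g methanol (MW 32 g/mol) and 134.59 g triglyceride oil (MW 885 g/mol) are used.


Molar ratio = n_MeOH / n_oil = (MeOH/32) / (oil/885) = (MeOH * 885) / (32 * oil)
= (29.66 * 885) / (32 * 134.59)
= 6.0947

6.0947


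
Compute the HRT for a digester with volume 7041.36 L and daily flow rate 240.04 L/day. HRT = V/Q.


HRT = V / Q
= 7041.36 / 240.04
= 29.3341 days

29.3341 days


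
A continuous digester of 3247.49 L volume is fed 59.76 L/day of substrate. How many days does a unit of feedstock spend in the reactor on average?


HRT = V / Q
= 3247.49 / 59.76
= 54.3422 days

54.3422 days


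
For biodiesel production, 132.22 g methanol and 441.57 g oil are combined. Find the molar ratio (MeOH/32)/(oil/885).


Molar ratio = n_MeOH / n_oil = (MeOH/32) / (oil/885) = (MeOH * 885) / (32 * oil)
= (132.22 * 885) / (32 * 441.57)
= 8.2812

8.2812


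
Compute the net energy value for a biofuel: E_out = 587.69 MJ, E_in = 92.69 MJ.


NEV = E_out - E_in
= 587.69 - 92.69
= 495.0000 MJ

495.0000 MJ


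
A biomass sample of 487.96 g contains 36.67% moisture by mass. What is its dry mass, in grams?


Wd = Ww * (1 - MC/100)
= 487.96 * (1 - 36.67/100)
= 309.0251 g

309.0251 g


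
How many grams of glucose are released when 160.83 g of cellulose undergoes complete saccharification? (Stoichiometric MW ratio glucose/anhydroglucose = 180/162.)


glucose = cellulose * 180/162
= 160.83 * 180/162
= 178.7000 g

178.7000 g


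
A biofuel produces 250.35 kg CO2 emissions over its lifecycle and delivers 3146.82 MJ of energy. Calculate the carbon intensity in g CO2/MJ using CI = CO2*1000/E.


CI = CO2 * 1000 / E
= 250.35 * 1000 / 3146.82
= 79.5565 g CO2/MJ

79.5565 g CO2/MJ


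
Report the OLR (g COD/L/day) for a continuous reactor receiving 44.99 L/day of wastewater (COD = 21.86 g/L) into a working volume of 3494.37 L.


OLR = Q * S / V
= 44.99 * 21.86 / 3494.37
= 0.2814 g/L/day

0.2814 g/L/day


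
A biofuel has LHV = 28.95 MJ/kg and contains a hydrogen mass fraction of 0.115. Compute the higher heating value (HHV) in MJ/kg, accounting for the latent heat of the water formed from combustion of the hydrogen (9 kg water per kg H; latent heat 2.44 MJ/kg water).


HHV = LHV + H_frac * 9 * 2.44
= 28.95 + 0.115 * 9 * 2.44
= 31.4754 MJ/kg

31.4754 MJ/kg


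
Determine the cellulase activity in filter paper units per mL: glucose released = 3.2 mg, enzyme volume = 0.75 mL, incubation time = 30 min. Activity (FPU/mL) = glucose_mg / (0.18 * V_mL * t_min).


Activity = glucose_mg / (0.18 mg/umol * V_mL * t_min)
= 3.2 / (0.18 * 0.75 * 30)
= 0.7901 FPU/mL

0.7901 FPU/mL


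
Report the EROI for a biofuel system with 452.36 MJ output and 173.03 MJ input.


EROI = E_out / E_in
= 452.36 / 173.03
= 2.6143

2.6143


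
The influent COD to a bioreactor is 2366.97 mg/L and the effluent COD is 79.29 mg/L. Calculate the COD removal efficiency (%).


eta = (COD_in - COD_out) / COD_in * 100
= (2366.97 - 79.29) / 2366.97 * 100
= 96.6501%

96.6501%


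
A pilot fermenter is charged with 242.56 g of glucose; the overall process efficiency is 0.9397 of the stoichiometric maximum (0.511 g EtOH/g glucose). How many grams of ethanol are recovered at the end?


Actual ethanol: m = 0.511 * 242.56 * 0.9397
m = 116.4741 g

116.4741 g


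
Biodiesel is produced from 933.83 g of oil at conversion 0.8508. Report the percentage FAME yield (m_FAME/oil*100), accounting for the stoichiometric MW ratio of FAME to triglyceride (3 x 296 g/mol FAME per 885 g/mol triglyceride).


m_FAME = oil * conv * (3 * 296 / 885) = oil * conv * (888/885)
= 933.83 * 0.8508 * 888 / 885
= 797.1958 g
Y = m_FAME / oil * 100 = conv * (888/885) * 100
= 0.8508 * 888 / 885 * 100
= 85.37%

85.37%


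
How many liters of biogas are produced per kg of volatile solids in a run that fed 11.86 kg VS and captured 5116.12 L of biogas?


Y = V / VS
= 5116.12 / 11.86
= 431.3761 L/kg VS

431.3761 L/kg VS


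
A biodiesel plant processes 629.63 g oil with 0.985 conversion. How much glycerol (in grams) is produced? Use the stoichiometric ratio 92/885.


glycerol = oil * conv * (92/885)
= 629.63 * 0.985 * 92 / 885
= 64.4713 g

64.4713 g


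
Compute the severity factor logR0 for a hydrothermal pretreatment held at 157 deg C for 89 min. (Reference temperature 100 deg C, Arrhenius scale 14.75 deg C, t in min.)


logR0 = log10(t * exp((T - 100) / 14.75))
= log10(89 * exp((157 - 100) / 14.75))
= 3.6277

3.6277


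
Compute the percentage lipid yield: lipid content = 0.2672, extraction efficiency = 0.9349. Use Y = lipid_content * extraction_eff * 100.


Y = lipid_content * extraction_eff * 100
= 0.2672 * 0.9349 * 100
= 24.9805%

24.9805%


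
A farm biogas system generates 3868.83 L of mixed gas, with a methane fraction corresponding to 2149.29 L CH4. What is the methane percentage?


CH4% = V_CH4 / V_total * 100
= 2149.29 / 3868.83 * 100
= 55.5540%

55.5540%


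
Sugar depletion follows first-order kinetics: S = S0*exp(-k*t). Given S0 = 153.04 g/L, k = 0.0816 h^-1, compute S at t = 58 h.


S = S0 * exp(-k * t)
S = 153.04 * exp(-0.0816 * 58)
S = 1.3470 g/L

1.3470 g/L


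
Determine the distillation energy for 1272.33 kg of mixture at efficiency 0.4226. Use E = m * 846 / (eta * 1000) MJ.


E = m * 846 / (eta * 1000)
= 1272.33 * 846 / (0.4226 * 1000)
= 2547.0686 MJ

2547.0686 MJ


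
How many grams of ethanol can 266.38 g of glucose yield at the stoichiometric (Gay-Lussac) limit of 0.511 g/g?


Theoretical ethanol yield: m_EtOH = 0.511 * m_glucose
m_EtOH = 0.511 * 266.38 = 136.1202 g

136.1202 g


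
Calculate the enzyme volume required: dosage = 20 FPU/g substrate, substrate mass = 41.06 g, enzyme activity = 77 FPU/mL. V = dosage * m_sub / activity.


V = dosage * m_sub / activity
V = 20 * 41.06 / 77
V = 10.6649 mL

10.6649 mL


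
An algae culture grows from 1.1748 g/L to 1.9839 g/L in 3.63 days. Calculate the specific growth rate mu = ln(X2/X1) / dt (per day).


mu = ln(X2/X1) / dt
= ln(1.9839/1.1748) / 3.63
= 0.1443 per day

0.1443 per day


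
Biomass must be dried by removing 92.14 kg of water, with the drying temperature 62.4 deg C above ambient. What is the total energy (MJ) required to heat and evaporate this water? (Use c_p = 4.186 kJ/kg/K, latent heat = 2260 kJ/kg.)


E = m_water * (4.186 * dT + 2260) / 1000
= 92.14 * (4.186 * 62.4 + 2260) / 1000
= 232.3040 MJ

232.3040 MJ


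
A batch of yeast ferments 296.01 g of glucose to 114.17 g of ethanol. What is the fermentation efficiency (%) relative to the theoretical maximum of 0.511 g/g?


Fermentation efficiency = (actual / (0.511 * glucose)) * 100
= (114.17 / (0.511 * 296.01)) * 100
= 75.4788%

75.4788%


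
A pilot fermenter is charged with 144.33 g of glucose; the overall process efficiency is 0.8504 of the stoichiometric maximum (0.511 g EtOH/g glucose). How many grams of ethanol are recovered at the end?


Actual ethanol: m = 0.511 * 144.33 * 0.8504
m = 62.7192 g

62.7192 g


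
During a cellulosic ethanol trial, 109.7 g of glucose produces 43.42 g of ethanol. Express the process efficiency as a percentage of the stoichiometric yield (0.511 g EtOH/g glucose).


Fermentation efficiency = (actual / (0.511 * glucose)) * 100
= (43.42 / (0.511 * 109.7)) * 100
= 77.4573%

77.4573%


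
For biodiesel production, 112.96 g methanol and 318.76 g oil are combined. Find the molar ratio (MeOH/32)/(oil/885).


Molar ratio = n_MeOH / n_oil = (MeOH/32) / (oil/885) = (MeOH * 885) / (32 * oil)
= (112.96 * 885) / (32 * 318.76)
= 9.8006

9.8006


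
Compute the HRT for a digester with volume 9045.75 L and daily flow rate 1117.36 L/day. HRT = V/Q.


HRT = V / Q
= 9045.75 / 1117.36
= 8.0956 days

8.0956 days


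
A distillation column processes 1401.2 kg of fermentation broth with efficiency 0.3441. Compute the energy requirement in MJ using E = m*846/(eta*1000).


E = m * 846 / (eta * 1000)
= 1401.2 * 846 / (0.3441 * 1000)
= 3444.9730 MJ

3444.9730 MJ


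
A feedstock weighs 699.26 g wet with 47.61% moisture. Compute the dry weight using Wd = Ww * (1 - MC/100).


Wd = Ww * (1 - MC/100)
= 699.26 * (1 - 47.61/100)
= 366.3423 g

366.3423 g


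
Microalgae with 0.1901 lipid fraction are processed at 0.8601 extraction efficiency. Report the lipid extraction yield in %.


Y = lipid_content * extraction_eff * 100
= 0.1901 * 0.8601 * 100
= 16.3505%

16.3505%
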